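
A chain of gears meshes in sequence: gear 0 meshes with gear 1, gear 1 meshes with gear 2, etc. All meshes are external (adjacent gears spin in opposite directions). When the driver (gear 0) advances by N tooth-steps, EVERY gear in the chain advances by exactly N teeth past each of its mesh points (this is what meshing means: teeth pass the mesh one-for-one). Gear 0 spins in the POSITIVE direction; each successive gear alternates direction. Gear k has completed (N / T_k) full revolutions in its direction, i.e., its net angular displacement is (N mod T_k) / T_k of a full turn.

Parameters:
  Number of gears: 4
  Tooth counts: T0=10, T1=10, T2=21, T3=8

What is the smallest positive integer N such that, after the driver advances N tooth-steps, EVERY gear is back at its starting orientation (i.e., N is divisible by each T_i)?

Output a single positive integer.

Answer: 840

Derivation:
Gear k returns to start when N is a multiple of T_k.
All gears at start simultaneously when N is a common multiple of [10, 10, 21, 8]; the smallest such N is lcm(10, 10, 21, 8).
Start: lcm = T0 = 10
Fold in T1=10: gcd(10, 10) = 10; lcm(10, 10) = 10 * 10 / 10 = 100 / 10 = 10
Fold in T2=21: gcd(10, 21) = 1; lcm(10, 21) = 10 * 21 / 1 = 210 / 1 = 210
Fold in T3=8: gcd(210, 8) = 2; lcm(210, 8) = 210 * 8 / 2 = 1680 / 2 = 840
Full cycle length = 840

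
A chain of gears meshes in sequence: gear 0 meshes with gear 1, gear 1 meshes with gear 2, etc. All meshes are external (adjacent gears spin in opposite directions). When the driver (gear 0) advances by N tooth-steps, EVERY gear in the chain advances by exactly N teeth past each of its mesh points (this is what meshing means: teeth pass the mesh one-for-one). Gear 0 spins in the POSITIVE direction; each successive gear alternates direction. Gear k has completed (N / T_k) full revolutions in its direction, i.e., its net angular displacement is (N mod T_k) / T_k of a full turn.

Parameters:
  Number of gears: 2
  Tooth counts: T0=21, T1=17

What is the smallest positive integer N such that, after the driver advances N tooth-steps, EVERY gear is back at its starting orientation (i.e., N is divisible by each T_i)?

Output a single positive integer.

Answer: 357

Derivation:
Gear k returns to start when N is a multiple of T_k.
All gears at start simultaneously when N is a common multiple of [21, 17]; the smallest such N is lcm(21, 17).
Start: lcm = T0 = 21
Fold in T1=17: gcd(21, 17) = 1; lcm(21, 17) = 21 * 17 / 1 = 357 / 1 = 357
Full cycle length = 357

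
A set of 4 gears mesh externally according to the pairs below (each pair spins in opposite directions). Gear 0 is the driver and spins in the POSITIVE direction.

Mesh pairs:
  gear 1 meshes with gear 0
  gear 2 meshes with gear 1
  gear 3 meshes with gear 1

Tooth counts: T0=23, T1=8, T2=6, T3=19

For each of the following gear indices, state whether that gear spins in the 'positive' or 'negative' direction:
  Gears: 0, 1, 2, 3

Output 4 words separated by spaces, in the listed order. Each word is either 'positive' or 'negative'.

Answer: positive negative positive positive

Derivation:
Gear 0 (driver): positive (depth 0)
  gear 1: meshes with gear 0 -> depth 1 -> negative (opposite of gear 0)
  gear 2: meshes with gear 1 -> depth 2 -> positive (opposite of gear 1)
  gear 3: meshes with gear 1 -> depth 2 -> positive (opposite of gear 1)
Queried indices 0, 1, 2, 3 -> positive, negative, positive, positive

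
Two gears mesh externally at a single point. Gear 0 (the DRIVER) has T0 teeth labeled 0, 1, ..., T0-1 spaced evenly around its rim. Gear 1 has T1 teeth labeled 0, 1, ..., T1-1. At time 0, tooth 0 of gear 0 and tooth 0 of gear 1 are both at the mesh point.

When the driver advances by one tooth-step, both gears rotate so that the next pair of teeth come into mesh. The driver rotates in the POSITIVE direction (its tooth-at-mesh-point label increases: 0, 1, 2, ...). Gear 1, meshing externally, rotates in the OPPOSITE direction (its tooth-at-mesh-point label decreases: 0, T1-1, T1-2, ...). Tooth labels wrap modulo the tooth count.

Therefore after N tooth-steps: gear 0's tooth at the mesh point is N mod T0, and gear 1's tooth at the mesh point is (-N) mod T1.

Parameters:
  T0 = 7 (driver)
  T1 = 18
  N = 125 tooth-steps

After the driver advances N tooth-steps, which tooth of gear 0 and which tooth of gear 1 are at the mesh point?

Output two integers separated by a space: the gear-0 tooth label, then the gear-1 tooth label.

Gear 0 (driver, T0=7): tooth at mesh = N mod T0
  125 = 17 * 7 + 6, so 125 mod 7 = 6
  gear 0 tooth = 6
Gear 1 (driven, T1=18): tooth at mesh = (-N) mod T1
  125 = 6 * 18 + 17, so 125 mod 18 = 17
  (-125) mod 18 = (-17) mod 18 = 18 - 17 = 1
Mesh after 125 steps: gear-0 tooth 6 meets gear-1 tooth 1

Answer: 6 1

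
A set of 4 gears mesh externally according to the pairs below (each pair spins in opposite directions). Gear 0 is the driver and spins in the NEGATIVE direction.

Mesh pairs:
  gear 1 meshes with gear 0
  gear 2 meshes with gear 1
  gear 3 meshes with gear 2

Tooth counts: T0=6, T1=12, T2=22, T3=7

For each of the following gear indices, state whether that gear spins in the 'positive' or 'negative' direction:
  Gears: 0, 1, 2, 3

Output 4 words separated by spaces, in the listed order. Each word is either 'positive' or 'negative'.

Answer: negative positive negative positive

Derivation:
Gear 0 (driver): negative (depth 0)
  gear 1: meshes with gear 0 -> depth 1 -> positive (opposite of gear 0)
  gear 2: meshes with gear 1 -> depth 2 -> negative (opposite of gear 1)
  gear 3: meshes with gear 2 -> depth 3 -> positive (opposite of gear 2)
Queried indices 0, 1, 2, 3 -> negative, positive, negative, positive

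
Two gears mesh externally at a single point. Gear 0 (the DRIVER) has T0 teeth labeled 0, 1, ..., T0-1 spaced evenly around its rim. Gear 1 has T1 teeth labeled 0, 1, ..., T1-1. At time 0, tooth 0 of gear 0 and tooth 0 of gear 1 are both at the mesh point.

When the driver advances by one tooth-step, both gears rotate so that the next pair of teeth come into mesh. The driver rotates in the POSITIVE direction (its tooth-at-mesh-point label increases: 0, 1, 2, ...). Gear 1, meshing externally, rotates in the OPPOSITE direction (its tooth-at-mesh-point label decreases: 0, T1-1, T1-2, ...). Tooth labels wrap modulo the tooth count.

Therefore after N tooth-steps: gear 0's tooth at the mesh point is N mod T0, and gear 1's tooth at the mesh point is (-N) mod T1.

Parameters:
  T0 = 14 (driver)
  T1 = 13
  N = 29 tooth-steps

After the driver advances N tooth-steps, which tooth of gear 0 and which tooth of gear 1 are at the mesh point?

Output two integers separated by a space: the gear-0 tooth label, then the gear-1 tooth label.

Gear 0 (driver, T0=14): tooth at mesh = N mod T0
  29 = 2 * 14 + 1, so 29 mod 14 = 1
  gear 0 tooth = 1
Gear 1 (driven, T1=13): tooth at mesh = (-N) mod T1
  29 = 2 * 13 + 3, so 29 mod 13 = 3
  (-29) mod 13 = (-3) mod 13 = 13 - 3 = 10
Mesh after 29 steps: gear-0 tooth 1 meets gear-1 tooth 10

Answer: 1 10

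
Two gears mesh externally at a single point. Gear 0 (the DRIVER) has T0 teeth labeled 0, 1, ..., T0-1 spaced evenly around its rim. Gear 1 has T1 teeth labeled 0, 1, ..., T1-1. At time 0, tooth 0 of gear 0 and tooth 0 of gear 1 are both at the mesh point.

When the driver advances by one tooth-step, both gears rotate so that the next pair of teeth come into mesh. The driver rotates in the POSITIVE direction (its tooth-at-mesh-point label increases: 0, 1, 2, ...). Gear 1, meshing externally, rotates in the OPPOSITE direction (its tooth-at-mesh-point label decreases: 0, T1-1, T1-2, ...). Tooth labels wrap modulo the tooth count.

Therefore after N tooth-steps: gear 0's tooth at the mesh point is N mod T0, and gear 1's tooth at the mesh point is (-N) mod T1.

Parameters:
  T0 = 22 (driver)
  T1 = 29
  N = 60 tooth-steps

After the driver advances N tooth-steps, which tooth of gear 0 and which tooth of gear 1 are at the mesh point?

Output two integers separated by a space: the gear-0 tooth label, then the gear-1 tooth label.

Answer: 16 27

Derivation:
Gear 0 (driver, T0=22): tooth at mesh = N mod T0
  60 = 2 * 22 + 16, so 60 mod 22 = 16
  gear 0 tooth = 16
Gear 1 (driven, T1=29): tooth at mesh = (-N) mod T1
  60 = 2 * 29 + 2, so 60 mod 29 = 2
  (-60) mod 29 = (-2) mod 29 = 29 - 2 = 27
Mesh after 60 steps: gear-0 tooth 16 meets gear-1 tooth 27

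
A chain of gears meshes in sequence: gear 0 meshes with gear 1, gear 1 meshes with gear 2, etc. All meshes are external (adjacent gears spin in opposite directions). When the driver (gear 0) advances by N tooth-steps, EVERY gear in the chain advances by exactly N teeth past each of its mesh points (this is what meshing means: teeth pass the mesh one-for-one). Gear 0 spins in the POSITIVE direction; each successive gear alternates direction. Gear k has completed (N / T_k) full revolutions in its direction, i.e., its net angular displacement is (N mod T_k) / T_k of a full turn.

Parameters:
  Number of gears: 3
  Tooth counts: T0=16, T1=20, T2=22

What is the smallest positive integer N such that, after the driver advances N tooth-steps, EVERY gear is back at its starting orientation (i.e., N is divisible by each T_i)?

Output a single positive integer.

Gear k returns to start when N is a multiple of T_k.
All gears at start simultaneously when N is a common multiple of [16, 20, 22]; the smallest such N is lcm(16, 20, 22).
Start: lcm = T0 = 16
Fold in T1=20: gcd(16, 20) = 4; lcm(16, 20) = 16 * 20 / 4 = 320 / 4 = 80
Fold in T2=22: gcd(80, 22) = 2; lcm(80, 22) = 80 * 22 / 2 = 1760 / 2 = 880
Full cycle length = 880

Answer: 880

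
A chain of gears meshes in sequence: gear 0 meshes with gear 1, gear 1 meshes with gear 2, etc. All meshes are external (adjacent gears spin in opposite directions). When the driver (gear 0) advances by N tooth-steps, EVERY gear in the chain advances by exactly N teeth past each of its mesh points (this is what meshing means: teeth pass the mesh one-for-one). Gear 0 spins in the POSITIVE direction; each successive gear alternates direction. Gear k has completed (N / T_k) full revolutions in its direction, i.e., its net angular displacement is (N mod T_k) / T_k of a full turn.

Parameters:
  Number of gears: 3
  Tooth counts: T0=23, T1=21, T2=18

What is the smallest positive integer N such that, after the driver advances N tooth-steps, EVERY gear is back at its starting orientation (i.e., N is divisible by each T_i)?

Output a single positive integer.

Gear k returns to start when N is a multiple of T_k.
All gears at start simultaneously when N is a common multiple of [23, 21, 18]; the smallest such N is lcm(23, 21, 18).
Start: lcm = T0 = 23
Fold in T1=21: gcd(23, 21) = 1; lcm(23, 21) = 23 * 21 / 1 = 483 / 1 = 483
Fold in T2=18: gcd(483, 18) = 3; lcm(483, 18) = 483 * 18 / 3 = 8694 / 3 = 2898
Full cycle length = 2898

Answer: 2898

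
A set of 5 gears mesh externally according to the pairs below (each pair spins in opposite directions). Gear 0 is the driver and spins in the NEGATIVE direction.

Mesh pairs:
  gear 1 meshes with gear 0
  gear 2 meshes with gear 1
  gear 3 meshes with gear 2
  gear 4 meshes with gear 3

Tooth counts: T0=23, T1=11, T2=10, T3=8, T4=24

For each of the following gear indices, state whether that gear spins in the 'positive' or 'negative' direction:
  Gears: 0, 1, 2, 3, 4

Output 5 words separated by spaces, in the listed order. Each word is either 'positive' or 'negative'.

Answer: negative positive negative positive negative

Derivation:
Gear 0 (driver): negative (depth 0)
  gear 1: meshes with gear 0 -> depth 1 -> positive (opposite of gear 0)
  gear 2: meshes with gear 1 -> depth 2 -> negative (opposite of gear 1)
  gear 3: meshes with gear 2 -> depth 3 -> positive (opposite of gear 2)
  gear 4: meshes with gear 3 -> depth 4 -> negative (opposite of gear 3)
Queried indices 0, 1, 2, 3, 4 -> negative, positive, negative, positive, negative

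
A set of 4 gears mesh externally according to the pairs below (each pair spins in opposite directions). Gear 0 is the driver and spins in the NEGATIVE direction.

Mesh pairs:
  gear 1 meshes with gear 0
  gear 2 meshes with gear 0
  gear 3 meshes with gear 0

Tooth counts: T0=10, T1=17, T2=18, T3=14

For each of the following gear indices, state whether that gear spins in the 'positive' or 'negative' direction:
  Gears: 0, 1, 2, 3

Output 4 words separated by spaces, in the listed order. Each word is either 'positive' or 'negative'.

Gear 0 (driver): negative (depth 0)
  gear 1: meshes with gear 0 -> depth 1 -> positive (opposite of gear 0)
  gear 2: meshes with gear 0 -> depth 1 -> positive (opposite of gear 0)
  gear 3: meshes with gear 0 -> depth 1 -> positive (opposite of gear 0)
Queried indices 0, 1, 2, 3 -> negative, positive, positive, positive

Answer: negative positive positive positive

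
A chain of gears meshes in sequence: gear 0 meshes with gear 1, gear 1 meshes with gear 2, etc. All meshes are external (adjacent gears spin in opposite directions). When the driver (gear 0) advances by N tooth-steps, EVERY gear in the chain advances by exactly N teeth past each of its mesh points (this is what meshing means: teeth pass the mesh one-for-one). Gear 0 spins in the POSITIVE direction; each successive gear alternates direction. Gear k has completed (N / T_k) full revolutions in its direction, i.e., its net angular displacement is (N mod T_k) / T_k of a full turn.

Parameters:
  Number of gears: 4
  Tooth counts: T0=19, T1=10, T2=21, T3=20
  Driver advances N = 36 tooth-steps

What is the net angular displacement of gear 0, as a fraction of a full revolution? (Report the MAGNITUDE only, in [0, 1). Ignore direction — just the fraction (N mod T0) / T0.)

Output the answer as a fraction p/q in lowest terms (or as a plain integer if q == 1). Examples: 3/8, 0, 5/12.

Answer: 17/19

Derivation:
Chain of 4 gears, tooth counts: [19, 10, 21, 20]
  gear 0: T0=19, direction=positive, advance = 36 mod 19 = 17 teeth = 17/19 turn
  gear 1: T1=10, direction=negative, advance = 36 mod 10 = 6 teeth = 6/10 turn
  gear 2: T2=21, direction=positive, advance = 36 mod 21 = 15 teeth = 15/21 turn
  gear 3: T3=20, direction=negative, advance = 36 mod 20 = 16 teeth = 16/20 turn
Gear 0: 36 mod 19 = 17
Fraction = 17 / 19 = 17/19 (gcd(17,19)=1) = 17/19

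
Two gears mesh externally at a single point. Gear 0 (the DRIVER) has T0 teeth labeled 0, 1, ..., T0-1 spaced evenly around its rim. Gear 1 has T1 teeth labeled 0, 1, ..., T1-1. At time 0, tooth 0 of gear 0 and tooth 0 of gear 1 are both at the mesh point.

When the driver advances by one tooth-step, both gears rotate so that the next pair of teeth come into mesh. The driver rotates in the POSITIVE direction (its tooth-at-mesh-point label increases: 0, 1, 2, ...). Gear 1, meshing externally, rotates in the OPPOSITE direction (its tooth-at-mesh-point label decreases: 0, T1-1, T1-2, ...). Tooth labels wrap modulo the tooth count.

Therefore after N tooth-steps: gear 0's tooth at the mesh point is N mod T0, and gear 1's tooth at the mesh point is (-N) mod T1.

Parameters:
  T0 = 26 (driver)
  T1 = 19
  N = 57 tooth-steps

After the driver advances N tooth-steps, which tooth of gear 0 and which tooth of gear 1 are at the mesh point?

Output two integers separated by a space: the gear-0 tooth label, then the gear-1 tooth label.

Answer: 5 0

Derivation:
Gear 0 (driver, T0=26): tooth at mesh = N mod T0
  57 = 2 * 26 + 5, so 57 mod 26 = 5
  gear 0 tooth = 5
Gear 1 (driven, T1=19): tooth at mesh = (-N) mod T1
  57 = 3 * 19 + 0, so 57 mod 19 = 0
  (-57) mod 19 = 0
Mesh after 57 steps: gear-0 tooth 5 meets gear-1 tooth 0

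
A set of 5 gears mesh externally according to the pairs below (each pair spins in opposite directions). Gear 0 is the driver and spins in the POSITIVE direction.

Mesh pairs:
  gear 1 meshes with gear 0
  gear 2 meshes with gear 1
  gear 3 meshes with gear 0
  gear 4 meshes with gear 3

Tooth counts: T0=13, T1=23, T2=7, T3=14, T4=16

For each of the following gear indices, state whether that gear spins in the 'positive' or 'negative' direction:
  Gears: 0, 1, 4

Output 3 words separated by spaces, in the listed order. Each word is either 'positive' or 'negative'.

Gear 0 (driver): positive (depth 0)
  gear 1: meshes with gear 0 -> depth 1 -> negative (opposite of gear 0)
  gear 2: meshes with gear 1 -> depth 2 -> positive (opposite of gear 1)
  gear 3: meshes with gear 0 -> depth 1 -> negative (opposite of gear 0)
  gear 4: meshes with gear 3 -> depth 2 -> positive (opposite of gear 3)
Queried indices 0, 1, 4 -> positive, negative, positive

Answer: positive negative positive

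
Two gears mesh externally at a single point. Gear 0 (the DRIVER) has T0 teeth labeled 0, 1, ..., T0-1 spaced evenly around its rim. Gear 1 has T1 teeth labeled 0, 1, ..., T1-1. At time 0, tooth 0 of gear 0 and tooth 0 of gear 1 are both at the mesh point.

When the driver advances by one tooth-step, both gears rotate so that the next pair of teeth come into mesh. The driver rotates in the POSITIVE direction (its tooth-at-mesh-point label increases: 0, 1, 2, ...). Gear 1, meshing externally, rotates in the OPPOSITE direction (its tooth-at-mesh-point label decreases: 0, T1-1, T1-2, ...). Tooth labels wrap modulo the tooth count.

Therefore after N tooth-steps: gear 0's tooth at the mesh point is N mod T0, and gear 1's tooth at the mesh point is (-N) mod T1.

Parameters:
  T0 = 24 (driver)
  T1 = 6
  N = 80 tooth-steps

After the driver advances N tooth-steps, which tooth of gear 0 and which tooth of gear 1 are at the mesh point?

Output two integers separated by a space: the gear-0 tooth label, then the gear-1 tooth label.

Gear 0 (driver, T0=24): tooth at mesh = N mod T0
  80 = 3 * 24 + 8, so 80 mod 24 = 8
  gear 0 tooth = 8
Gear 1 (driven, T1=6): tooth at mesh = (-N) mod T1
  80 = 13 * 6 + 2, so 80 mod 6 = 2
  (-80) mod 6 = (-2) mod 6 = 6 - 2 = 4
Mesh after 80 steps: gear-0 tooth 8 meets gear-1 tooth 4

Answer: 8 4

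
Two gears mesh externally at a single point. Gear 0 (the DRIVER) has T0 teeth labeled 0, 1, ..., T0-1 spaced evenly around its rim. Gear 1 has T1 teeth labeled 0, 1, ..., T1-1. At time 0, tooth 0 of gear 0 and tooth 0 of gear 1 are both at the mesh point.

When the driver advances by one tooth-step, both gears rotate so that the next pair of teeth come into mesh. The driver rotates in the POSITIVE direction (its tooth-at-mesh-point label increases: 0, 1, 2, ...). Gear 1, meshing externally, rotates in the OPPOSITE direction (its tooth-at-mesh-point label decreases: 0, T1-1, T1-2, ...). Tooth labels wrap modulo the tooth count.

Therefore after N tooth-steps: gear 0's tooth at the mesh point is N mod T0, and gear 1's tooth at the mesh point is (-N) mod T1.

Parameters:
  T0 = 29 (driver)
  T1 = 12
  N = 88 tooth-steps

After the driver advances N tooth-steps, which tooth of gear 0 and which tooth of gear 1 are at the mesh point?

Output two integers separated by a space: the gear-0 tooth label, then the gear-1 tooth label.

Gear 0 (driver, T0=29): tooth at mesh = N mod T0
  88 = 3 * 29 + 1, so 88 mod 29 = 1
  gear 0 tooth = 1
Gear 1 (driven, T1=12): tooth at mesh = (-N) mod T1
  88 = 7 * 12 + 4, so 88 mod 12 = 4
  (-88) mod 12 = (-4) mod 12 = 12 - 4 = 8
Mesh after 88 steps: gear-0 tooth 1 meets gear-1 tooth 8

Answer: 1 8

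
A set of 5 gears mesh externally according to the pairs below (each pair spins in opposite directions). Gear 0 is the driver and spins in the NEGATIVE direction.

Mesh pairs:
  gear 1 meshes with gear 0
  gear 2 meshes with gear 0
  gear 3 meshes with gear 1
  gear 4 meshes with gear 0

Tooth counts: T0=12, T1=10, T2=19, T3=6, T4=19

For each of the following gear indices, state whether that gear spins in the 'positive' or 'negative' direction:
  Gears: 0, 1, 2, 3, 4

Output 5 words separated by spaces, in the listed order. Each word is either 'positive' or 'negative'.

Gear 0 (driver): negative (depth 0)
  gear 1: meshes with gear 0 -> depth 1 -> positive (opposite of gear 0)
  gear 2: meshes with gear 0 -> depth 1 -> positive (opposite of gear 0)
  gear 3: meshes with gear 1 -> depth 2 -> negative (opposite of gear 1)
  gear 4: meshes with gear 0 -> depth 1 -> positive (opposite of gear 0)
Queried indices 0, 1, 2, 3, 4 -> negative, positive, positive, negative, positive

Answer: negative positive positive negative positive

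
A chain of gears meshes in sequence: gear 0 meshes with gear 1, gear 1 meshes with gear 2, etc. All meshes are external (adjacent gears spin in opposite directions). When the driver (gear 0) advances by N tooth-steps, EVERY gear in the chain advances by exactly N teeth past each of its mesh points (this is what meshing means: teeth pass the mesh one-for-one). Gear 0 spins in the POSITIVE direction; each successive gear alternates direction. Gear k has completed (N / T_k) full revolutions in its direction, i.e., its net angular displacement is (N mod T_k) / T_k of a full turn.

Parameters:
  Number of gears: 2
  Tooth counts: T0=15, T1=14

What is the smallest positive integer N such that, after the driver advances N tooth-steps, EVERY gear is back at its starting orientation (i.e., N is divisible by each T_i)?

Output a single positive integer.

Answer: 210

Derivation:
Gear k returns to start when N is a multiple of T_k.
All gears at start simultaneously when N is a common multiple of [15, 14]; the smallest such N is lcm(15, 14).
Start: lcm = T0 = 15
Fold in T1=14: gcd(15, 14) = 1; lcm(15, 14) = 15 * 14 / 1 = 210 / 1 = 210
Full cycle length = 210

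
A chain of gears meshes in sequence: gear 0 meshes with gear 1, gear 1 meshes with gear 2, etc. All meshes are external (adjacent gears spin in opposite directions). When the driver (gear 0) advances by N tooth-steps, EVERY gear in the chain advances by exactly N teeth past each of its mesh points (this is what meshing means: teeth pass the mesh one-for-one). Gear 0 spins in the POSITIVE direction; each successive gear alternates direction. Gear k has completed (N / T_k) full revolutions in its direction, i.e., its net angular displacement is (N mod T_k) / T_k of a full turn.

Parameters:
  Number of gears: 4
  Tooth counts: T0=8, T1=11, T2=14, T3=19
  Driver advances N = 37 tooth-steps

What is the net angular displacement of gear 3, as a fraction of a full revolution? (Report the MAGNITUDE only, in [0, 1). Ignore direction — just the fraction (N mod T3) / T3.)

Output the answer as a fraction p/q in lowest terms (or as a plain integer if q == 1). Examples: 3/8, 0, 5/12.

Chain of 4 gears, tooth counts: [8, 11, 14, 19]
  gear 0: T0=8, direction=positive, advance = 37 mod 8 = 5 teeth = 5/8 turn
  gear 1: T1=11, direction=negative, advance = 37 mod 11 = 4 teeth = 4/11 turn
  gear 2: T2=14, direction=positive, advance = 37 mod 14 = 9 teeth = 9/14 turn
  gear 3: T3=19, direction=negative, advance = 37 mod 19 = 18 teeth = 18/19 turn
Gear 3: 37 mod 19 = 18
Fraction = 18 / 19 = 18/19 (gcd(18,19)=1) = 18/19

Answer: 18/19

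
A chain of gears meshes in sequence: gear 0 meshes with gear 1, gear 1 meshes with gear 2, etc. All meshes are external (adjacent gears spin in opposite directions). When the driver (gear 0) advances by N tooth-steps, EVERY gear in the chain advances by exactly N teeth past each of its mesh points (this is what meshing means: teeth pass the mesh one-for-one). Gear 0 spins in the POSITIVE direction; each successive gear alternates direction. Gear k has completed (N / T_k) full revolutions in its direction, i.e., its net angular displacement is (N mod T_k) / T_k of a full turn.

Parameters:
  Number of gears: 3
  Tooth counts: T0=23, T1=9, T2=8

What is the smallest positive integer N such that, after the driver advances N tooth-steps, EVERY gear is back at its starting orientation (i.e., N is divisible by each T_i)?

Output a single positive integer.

Answer: 1656

Derivation:
Gear k returns to start when N is a multiple of T_k.
All gears at start simultaneously when N is a common multiple of [23, 9, 8]; the smallest such N is lcm(23, 9, 8).
Start: lcm = T0 = 23
Fold in T1=9: gcd(23, 9) = 1; lcm(23, 9) = 23 * 9 / 1 = 207 / 1 = 207
Fold in T2=8: gcd(207, 8) = 1; lcm(207, 8) = 207 * 8 / 1 = 1656 / 1 = 1656
Full cycle length = 1656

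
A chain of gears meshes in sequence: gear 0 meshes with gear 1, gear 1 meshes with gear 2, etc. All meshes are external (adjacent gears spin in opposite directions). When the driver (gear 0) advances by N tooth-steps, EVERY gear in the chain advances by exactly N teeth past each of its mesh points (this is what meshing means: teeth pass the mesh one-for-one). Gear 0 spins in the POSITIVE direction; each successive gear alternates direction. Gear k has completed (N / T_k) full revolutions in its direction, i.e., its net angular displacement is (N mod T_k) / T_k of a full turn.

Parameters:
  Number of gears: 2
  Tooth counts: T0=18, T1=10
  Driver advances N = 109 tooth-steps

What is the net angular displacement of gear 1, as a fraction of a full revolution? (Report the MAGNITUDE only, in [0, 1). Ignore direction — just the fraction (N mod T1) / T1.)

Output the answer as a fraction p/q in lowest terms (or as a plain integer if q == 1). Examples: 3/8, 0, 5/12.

Chain of 2 gears, tooth counts: [18, 10]
  gear 0: T0=18, direction=positive, advance = 109 mod 18 = 1 teeth = 1/18 turn
  gear 1: T1=10, direction=negative, advance = 109 mod 10 = 9 teeth = 9/10 turn
Gear 1: 109 mod 10 = 9
Fraction = 9 / 10 = 9/10 (gcd(9,10)=1) = 9/10

Answer: 9/10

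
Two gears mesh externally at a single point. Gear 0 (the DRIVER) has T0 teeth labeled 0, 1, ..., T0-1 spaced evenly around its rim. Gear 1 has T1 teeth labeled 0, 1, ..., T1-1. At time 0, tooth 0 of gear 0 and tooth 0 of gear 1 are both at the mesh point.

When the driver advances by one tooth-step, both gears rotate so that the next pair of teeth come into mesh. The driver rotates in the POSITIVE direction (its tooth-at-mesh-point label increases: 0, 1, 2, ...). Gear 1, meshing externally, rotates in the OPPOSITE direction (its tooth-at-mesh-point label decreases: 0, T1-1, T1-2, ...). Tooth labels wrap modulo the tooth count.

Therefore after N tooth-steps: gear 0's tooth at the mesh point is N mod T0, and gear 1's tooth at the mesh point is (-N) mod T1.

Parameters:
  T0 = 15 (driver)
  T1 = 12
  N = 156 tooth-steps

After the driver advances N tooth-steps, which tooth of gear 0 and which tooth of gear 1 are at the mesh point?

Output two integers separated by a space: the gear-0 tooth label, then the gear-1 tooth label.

Answer: 6 0

Derivation:
Gear 0 (driver, T0=15): tooth at mesh = N mod T0
  156 = 10 * 15 + 6, so 156 mod 15 = 6
  gear 0 tooth = 6
Gear 1 (driven, T1=12): tooth at mesh = (-N) mod T1
  156 = 13 * 12 + 0, so 156 mod 12 = 0
  (-156) mod 12 = 0
Mesh after 156 steps: gear-0 tooth 6 meets gear-1 tooth 0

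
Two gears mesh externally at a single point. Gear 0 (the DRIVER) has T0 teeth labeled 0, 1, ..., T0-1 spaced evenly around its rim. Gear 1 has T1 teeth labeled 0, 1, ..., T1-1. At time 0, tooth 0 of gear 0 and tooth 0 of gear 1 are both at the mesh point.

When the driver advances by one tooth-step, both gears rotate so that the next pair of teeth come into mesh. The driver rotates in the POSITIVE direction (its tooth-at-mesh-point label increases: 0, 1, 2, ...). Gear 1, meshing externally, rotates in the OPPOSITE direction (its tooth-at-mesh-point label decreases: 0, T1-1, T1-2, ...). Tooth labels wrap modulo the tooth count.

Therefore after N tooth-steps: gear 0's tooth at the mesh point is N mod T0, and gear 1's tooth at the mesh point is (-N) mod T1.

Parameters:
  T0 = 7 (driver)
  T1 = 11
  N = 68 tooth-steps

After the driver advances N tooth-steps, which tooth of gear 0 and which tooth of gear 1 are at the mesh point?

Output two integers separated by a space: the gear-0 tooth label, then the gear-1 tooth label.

Gear 0 (driver, T0=7): tooth at mesh = N mod T0
  68 = 9 * 7 + 5, so 68 mod 7 = 5
  gear 0 tooth = 5
Gear 1 (driven, T1=11): tooth at mesh = (-N) mod T1
  68 = 6 * 11 + 2, so 68 mod 11 = 2
  (-68) mod 11 = (-2) mod 11 = 11 - 2 = 9
Mesh after 68 steps: gear-0 tooth 5 meets gear-1 tooth 9

Answer: 5 9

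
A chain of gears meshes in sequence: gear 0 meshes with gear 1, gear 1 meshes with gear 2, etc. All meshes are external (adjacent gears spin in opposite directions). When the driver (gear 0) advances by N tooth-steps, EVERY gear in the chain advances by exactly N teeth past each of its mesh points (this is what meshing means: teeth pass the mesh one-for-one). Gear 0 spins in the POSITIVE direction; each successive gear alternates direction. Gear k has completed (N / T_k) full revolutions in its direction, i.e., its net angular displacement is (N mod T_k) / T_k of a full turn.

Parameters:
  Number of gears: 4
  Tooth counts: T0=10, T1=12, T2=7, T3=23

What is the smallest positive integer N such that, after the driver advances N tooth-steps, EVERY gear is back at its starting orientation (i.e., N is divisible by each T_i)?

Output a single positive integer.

Answer: 9660

Derivation:
Gear k returns to start when N is a multiple of T_k.
All gears at start simultaneously when N is a common multiple of [10, 12, 7, 23]; the smallest such N is lcm(10, 12, 7, 23).
Start: lcm = T0 = 10
Fold in T1=12: gcd(10, 12) = 2; lcm(10, 12) = 10 * 12 / 2 = 120 / 2 = 60
Fold in T2=7: gcd(60, 7) = 1; lcm(60, 7) = 60 * 7 / 1 = 420 / 1 = 420
Fold in T3=23: gcd(420, 23) = 1; lcm(420, 23) = 420 * 23 / 1 = 9660 / 1 = 9660
Full cycle length = 9660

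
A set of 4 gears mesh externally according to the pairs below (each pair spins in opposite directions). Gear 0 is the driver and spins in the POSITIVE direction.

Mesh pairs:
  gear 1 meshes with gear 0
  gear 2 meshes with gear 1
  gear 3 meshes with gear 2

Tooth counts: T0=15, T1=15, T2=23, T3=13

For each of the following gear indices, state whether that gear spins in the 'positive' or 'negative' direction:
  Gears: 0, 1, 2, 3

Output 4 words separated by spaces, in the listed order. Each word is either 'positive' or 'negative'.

Gear 0 (driver): positive (depth 0)
  gear 1: meshes with gear 0 -> depth 1 -> negative (opposite of gear 0)
  gear 2: meshes with gear 1 -> depth 2 -> positive (opposite of gear 1)
  gear 3: meshes with gear 2 -> depth 3 -> negative (opposite of gear 2)
Queried indices 0, 1, 2, 3 -> positive, negative, positive, negative

Answer: positive negative positive negative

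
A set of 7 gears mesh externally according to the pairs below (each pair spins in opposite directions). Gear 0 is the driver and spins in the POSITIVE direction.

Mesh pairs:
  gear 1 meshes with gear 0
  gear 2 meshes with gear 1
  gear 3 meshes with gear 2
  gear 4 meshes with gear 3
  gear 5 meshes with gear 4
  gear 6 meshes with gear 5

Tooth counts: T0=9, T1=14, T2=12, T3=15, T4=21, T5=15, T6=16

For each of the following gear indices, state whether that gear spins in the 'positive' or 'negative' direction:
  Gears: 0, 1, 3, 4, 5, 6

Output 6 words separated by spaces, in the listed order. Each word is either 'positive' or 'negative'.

Answer: positive negative negative positive negative positive

Derivation:
Gear 0 (driver): positive (depth 0)
  gear 1: meshes with gear 0 -> depth 1 -> negative (opposite of gear 0)
  gear 2: meshes with gear 1 -> depth 2 -> positive (opposite of gear 1)
  gear 3: meshes with gear 2 -> depth 3 -> negative (opposite of gear 2)
  gear 4: meshes with gear 3 -> depth 4 -> positive (opposite of gear 3)
  gear 5: meshes with gear 4 -> depth 5 -> negative (opposite of gear 4)
  gear 6: meshes with gear 5 -> depth 6 -> positive (opposite of gear 5)
Queried indices 0, 1, 3, 4, 5, 6 -> positive, negative, negative, positive, negative, positive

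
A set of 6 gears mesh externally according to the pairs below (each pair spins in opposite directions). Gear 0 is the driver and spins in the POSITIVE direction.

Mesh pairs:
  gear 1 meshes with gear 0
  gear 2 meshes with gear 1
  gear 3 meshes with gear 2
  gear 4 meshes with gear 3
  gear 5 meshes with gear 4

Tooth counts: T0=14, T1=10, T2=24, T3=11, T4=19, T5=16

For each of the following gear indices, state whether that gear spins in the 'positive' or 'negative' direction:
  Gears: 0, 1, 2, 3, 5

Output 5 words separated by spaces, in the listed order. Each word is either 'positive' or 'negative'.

Answer: positive negative positive negative negative

Derivation:
Gear 0 (driver): positive (depth 0)
  gear 1: meshes with gear 0 -> depth 1 -> negative (opposite of gear 0)
  gear 2: meshes with gear 1 -> depth 2 -> positive (opposite of gear 1)
  gear 3: meshes with gear 2 -> depth 3 -> negative (opposite of gear 2)
  gear 4: meshes with gear 3 -> depth 4 -> positive (opposite of gear 3)
  gear 5: meshes with gear 4 -> depth 5 -> negative (opposite of gear 4)
Queried indices 0, 1, 2, 3, 5 -> positive, negative, positive, negative, negative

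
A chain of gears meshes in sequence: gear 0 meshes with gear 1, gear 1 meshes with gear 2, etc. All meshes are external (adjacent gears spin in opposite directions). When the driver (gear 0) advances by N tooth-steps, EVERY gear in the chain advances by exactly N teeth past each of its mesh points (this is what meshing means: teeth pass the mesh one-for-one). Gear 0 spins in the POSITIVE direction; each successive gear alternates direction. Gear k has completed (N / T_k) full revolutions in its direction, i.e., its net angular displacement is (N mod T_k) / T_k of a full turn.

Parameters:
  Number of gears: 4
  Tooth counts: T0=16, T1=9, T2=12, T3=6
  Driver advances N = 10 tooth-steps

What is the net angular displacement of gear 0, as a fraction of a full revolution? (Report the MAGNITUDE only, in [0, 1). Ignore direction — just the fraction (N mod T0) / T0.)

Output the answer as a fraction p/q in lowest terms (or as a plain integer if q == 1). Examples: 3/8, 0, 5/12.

Answer: 5/8

Derivation:
Chain of 4 gears, tooth counts: [16, 9, 12, 6]
  gear 0: T0=16, direction=positive, advance = 10 mod 16 = 10 teeth = 10/16 turn
  gear 1: T1=9, direction=negative, advance = 10 mod 9 = 1 teeth = 1/9 turn
  gear 2: T2=12, direction=positive, advance = 10 mod 12 = 10 teeth = 10/12 turn
  gear 3: T3=6, direction=negative, advance = 10 mod 6 = 4 teeth = 4/6 turn
Gear 0: 10 mod 16 = 10
Fraction = 10 / 16 = 5/8 (gcd(10,16)=2) = 5/8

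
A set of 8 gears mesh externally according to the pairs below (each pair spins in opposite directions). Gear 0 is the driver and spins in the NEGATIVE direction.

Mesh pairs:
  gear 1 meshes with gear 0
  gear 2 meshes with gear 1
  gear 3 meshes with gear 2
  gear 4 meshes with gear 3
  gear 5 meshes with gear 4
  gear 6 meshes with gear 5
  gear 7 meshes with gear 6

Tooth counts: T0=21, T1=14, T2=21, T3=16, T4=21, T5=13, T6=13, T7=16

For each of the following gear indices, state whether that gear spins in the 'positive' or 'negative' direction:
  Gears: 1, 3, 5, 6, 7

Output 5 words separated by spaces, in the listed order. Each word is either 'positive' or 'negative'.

Answer: positive positive positive negative positive

Derivation:
Gear 0 (driver): negative (depth 0)
  gear 1: meshes with gear 0 -> depth 1 -> positive (opposite of gear 0)
  gear 2: meshes with gear 1 -> depth 2 -> negative (opposite of gear 1)
  gear 3: meshes with gear 2 -> depth 3 -> positive (opposite of gear 2)
  gear 4: meshes with gear 3 -> depth 4 -> negative (opposite of gear 3)
  gear 5: meshes with gear 4 -> depth 5 -> positive (opposite of gear 4)
  gear 6: meshes with gear 5 -> depth 6 -> negative (opposite of gear 5)
  gear 7: meshes with gear 6 -> depth 7 -> positive (opposite of gear 6)
Queried indices 1, 3, 5, 6, 7 -> positive, positive, positive, negative, positive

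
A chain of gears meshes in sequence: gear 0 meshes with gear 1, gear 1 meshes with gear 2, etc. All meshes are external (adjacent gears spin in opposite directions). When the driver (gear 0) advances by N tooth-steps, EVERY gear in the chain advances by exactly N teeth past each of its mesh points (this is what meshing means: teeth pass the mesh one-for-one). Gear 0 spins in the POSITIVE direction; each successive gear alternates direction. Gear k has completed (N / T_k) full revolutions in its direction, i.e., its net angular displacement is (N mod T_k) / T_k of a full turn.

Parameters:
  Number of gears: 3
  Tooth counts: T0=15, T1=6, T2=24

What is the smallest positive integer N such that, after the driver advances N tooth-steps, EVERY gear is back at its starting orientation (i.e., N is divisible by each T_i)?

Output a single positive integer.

Answer: 120

Derivation:
Gear k returns to start when N is a multiple of T_k.
All gears at start simultaneously when N is a common multiple of [15, 6, 24]; the smallest such N is lcm(15, 6, 24).
Start: lcm = T0 = 15
Fold in T1=6: gcd(15, 6) = 3; lcm(15, 6) = 15 * 6 / 3 = 90 / 3 = 30
Fold in T2=24: gcd(30, 24) = 6; lcm(30, 24) = 30 * 24 / 6 = 720 / 6 = 120
Full cycle length = 120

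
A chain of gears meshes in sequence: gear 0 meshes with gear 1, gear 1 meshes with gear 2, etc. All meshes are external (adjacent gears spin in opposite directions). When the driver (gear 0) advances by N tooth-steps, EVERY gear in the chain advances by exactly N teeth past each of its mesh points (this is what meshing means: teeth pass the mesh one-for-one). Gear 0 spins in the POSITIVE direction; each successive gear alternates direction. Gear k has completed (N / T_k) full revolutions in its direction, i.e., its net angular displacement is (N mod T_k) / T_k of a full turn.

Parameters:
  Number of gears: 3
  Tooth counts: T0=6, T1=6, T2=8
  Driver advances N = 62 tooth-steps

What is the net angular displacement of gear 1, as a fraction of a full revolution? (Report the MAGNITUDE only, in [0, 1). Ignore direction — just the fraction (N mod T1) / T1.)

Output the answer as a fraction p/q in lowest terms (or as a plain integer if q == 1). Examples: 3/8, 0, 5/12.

Answer: 1/3

Derivation:
Chain of 3 gears, tooth counts: [6, 6, 8]
  gear 0: T0=6, direction=positive, advance = 62 mod 6 = 2 teeth = 2/6 turn
  gear 1: T1=6, direction=negative, advance = 62 mod 6 = 2 teeth = 2/6 turn
  gear 2: T2=8, direction=positive, advance = 62 mod 8 = 6 teeth = 6/8 turn
Gear 1: 62 mod 6 = 2
Fraction = 2 / 6 = 1/3 (gcd(2,6)=2) = 1/3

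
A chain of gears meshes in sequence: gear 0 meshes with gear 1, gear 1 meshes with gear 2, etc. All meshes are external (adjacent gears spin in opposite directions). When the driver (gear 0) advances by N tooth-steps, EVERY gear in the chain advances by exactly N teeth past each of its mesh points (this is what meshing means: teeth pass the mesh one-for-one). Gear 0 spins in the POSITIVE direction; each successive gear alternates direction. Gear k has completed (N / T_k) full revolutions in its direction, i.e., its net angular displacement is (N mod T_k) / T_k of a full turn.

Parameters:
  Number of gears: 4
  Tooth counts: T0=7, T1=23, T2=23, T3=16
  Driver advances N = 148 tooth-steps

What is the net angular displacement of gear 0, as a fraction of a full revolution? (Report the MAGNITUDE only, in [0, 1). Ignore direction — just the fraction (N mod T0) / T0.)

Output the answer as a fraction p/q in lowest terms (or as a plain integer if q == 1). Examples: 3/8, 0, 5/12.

Chain of 4 gears, tooth counts: [7, 23, 23, 16]
  gear 0: T0=7, direction=positive, advance = 148 mod 7 = 1 teeth = 1/7 turn
  gear 1: T1=23, direction=negative, advance = 148 mod 23 = 10 teeth = 10/23 turn
  gear 2: T2=23, direction=positive, advance = 148 mod 23 = 10 teeth = 10/23 turn
  gear 3: T3=16, direction=negative, advance = 148 mod 16 = 4 teeth = 4/16 turn
Gear 0: 148 mod 7 = 1
Fraction = 1 / 7 = 1/7 (gcd(1,7)=1) = 1/7

Answer: 1/7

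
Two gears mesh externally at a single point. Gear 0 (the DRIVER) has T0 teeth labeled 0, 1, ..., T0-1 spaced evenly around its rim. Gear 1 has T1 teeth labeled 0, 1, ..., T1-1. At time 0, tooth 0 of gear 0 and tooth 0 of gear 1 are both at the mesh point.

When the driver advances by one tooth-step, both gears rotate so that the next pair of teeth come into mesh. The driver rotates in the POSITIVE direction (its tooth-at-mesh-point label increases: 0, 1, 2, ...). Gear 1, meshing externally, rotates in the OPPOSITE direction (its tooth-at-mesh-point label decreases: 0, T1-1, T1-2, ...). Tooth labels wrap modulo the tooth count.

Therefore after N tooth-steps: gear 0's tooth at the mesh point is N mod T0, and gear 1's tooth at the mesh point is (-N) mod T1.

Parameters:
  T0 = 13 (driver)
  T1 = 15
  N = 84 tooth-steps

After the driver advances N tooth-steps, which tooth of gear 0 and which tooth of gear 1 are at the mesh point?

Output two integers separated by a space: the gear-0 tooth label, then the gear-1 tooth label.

Answer: 6 6

Derivation:
Gear 0 (driver, T0=13): tooth at mesh = N mod T0
  84 = 6 * 13 + 6, so 84 mod 13 = 6
  gear 0 tooth = 6
Gear 1 (driven, T1=15): tooth at mesh = (-N) mod T1
  84 = 5 * 15 + 9, so 84 mod 15 = 9
  (-84) mod 15 = (-9) mod 15 = 15 - 9 = 6
Mesh after 84 steps: gear-0 tooth 6 meets gear-1 tooth 6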